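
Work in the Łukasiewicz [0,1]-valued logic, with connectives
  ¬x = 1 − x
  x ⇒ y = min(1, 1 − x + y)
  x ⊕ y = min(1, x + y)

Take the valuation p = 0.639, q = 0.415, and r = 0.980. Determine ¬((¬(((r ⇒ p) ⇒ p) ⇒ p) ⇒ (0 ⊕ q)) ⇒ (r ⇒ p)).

r ⇒ p = min(1, 1 − 0.980 + 0.639) = min(1, 0.659) = 0.659
(r ⇒ p) ⇒ p = min(1, 1 − 0.659 + 0.639) = min(1, 0.980) = 0.980
((r ⇒ p) ⇒ p) ⇒ p = min(1, 1 − 0.980 + 0.639) = min(1, 0.659) = 0.659
¬(((r ⇒ p) ⇒ p) ⇒ p) = 1 − 0.659 = 0.341
0 ⊕ q = min(1, 0.000 + 0.415) = min(1, 0.415) = 0.415
¬(((r ⇒ p) ⇒ p) ⇒ p) ⇒ (0 ⊕ q) = min(1, 1 − 0.341 + 0.415) = min(1, 1.074) = 1.000
(¬(((r ⇒ p) ⇒ p) ⇒ p) ⇒ (0 ⊕ q)) ⇒ (r ⇒ p) = min(1, 1 − 1.000 + 0.659) = min(1, 0.659) = 0.659
¬((¬(((r ⇒ p) ⇒ p) ⇒ p) ⇒ (0 ⊕ q)) ⇒ (r ⇒ p)) = 1 − 0.659 = 0.341

0.341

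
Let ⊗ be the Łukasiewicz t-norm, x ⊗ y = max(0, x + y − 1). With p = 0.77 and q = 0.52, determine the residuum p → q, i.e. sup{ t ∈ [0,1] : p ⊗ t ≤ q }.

0.75

The residuum of the Łukasiewicz t-norm gives the supremum: min(1, 1 − 0.77 + 0.52).
1 − 0.77 + 0.52 = 0.75, so t = min(1, 0.75) = 0.75.
Check: 0.77 ⊗ 0.75 = max(0, 0.52) = 0.52 ≤ 0.52.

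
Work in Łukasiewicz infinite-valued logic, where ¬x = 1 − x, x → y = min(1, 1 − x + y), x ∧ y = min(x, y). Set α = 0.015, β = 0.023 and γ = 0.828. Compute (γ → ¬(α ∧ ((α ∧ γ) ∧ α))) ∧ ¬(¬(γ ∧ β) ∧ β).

0.977

α ∧ γ = min(0.015, 0.828) = 0.015
(α ∧ γ) ∧ α = min(0.015, 0.015) = 0.015
α ∧ ((α ∧ γ) ∧ α) = min(0.015, 0.015) = 0.015
¬(α ∧ ((α ∧ γ) ∧ α)) = 1 − 0.015 = 0.985
γ → ¬(α ∧ ((α ∧ γ) ∧ α)) = min(1, 1 − 0.828 + 0.985) = min(1, 1.157) = 1.000
γ ∧ β = min(0.828, 0.023) = 0.023
¬(γ ∧ β) = 1 − 0.023 = 0.977
¬(γ ∧ β) ∧ β = min(0.977, 0.023) = 0.023
¬(¬(γ ∧ β) ∧ β) = 1 − 0.023 = 0.977
(γ → ¬(α ∧ ((α ∧ γ) ∧ α))) ∧ ¬(¬(γ ∧ β) ∧ β) = min(1.000, 0.977) = 0.977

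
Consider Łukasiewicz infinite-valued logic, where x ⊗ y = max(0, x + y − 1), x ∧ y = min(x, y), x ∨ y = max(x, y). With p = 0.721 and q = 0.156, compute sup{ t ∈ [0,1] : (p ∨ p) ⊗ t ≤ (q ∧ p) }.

p ∨ p = max(0.721, 0.721) = 0.721
So the left factor is p ∨ p = 0.721.
q ∧ p = min(0.156, 0.721) = 0.156
So the right-hand bound is q ∧ p = 0.156.
The residuum of the Łukasiewicz t-norm gives the supremum: min(1, 1 − 0.721 + 0.156).
1 − 0.721 + 0.156 = 0.435, so t = min(1, 0.435) = 0.435.
Check: 0.721 ⊗ 0.435 = max(0, 0.156) = 0.156 ≤ 0.156.

0.435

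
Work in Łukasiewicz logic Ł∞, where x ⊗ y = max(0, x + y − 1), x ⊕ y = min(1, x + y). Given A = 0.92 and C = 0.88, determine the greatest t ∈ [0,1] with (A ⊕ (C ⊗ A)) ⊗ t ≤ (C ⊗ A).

0.80

C ⊗ A = max(0, 0.88 + 0.92 − 1) = max(0, 0.80) = 0.80
A ⊕ (C ⊗ A) = min(1, 0.92 + 0.80) = min(1, 1.72) = 1.00
So the left factor is A ⊕ (C ⊗ A) = 1.00.
So the right-hand bound is C ⊗ A = 0.80.
The residuum of the Łukasiewicz t-norm gives the supremum: min(1, 1 − 1.00 + 0.80).
1 − 1.00 + 0.80 = 0.80, so t = min(1, 0.80) = 0.80.
Check: 1.00 ⊗ 0.80 = max(0, 0.80) = 0.80 ≤ 0.80.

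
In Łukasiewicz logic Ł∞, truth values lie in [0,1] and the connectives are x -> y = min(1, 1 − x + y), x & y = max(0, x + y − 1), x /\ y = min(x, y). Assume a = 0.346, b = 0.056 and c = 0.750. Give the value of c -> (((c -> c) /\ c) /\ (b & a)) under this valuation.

0.250

c -> c = min(1, 1 − 0.750 + 0.750) = min(1, 1.000) = 1.000
(c -> c) /\ c = min(1.000, 0.750) = 0.750
b & a = max(0, 0.056 + 0.346 − 1) = max(0, -0.598) = 0.000
((c -> c) /\ c) /\ (b & a) = min(0.750, 0.000) = 0.000
c -> (((c -> c) /\ c) /\ (b & a)) = min(1, 1 − 0.750 + 0.000) = min(1, 0.250) = 0.250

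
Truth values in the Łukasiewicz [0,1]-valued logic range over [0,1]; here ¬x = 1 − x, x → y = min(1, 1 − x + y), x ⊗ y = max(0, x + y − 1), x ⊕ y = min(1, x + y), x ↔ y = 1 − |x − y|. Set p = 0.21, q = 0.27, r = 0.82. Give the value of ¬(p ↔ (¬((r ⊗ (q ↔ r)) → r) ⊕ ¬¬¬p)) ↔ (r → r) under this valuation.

q ↔ r = 1 − |0.27 − 0.82| = 1 − 0.55 = 0.45
r ⊗ (q ↔ r) = max(0, 0.82 + 0.45 − 1) = max(0, 0.27) = 0.27
(r ⊗ (q ↔ r)) → r = min(1, 1 − 0.27 + 0.82) = min(1, 1.55) = 1.00
¬((r ⊗ (q ↔ r)) → r) = 1 − 1.00 = 0.00
¬p = 1 − 0.21 = 0.79
¬¬p = 1 − 0.79 = 0.21
¬¬¬p = 1 − 0.21 = 0.79
¬((r ⊗ (q ↔ r)) → r) ⊕ ¬¬¬p = min(1, 0.00 + 0.79) = min(1, 0.79) = 0.79
p ↔ (¬((r ⊗ (q ↔ r)) → r) ⊕ ¬¬¬p) = 1 − |0.21 − 0.79| = 1 − 0.58 = 0.42
¬(p ↔ (¬((r ⊗ (q ↔ r)) → r) ⊕ ¬¬¬p)) = 1 − 0.42 = 0.58
r → r = min(1, 1 − 0.82 + 0.82) = min(1, 1.00) = 1.00
¬(p ↔ (¬((r ⊗ (q ↔ r)) → r) ⊕ ¬¬¬p)) ↔ (r → r) = 1 − |0.58 − 1.00| = 1 − 0.42 = 0.58

0.58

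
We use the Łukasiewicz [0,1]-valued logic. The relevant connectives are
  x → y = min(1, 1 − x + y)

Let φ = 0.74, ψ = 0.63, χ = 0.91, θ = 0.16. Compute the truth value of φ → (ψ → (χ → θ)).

χ → θ = min(1, 1 − 0.91 + 0.16) = min(1, 0.25) = 0.25
ψ → (χ → θ) = min(1, 1 − 0.63 + 0.25) = min(1, 0.62) = 0.62
φ → (ψ → (χ → θ)) = min(1, 1 − 0.74 + 0.62) = min(1, 0.88) = 0.88

0.88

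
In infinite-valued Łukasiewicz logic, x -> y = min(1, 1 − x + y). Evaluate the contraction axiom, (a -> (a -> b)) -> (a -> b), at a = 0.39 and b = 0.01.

a -> b = min(1, 1 − 0.39 + 0.01) = min(1, 0.62) = 0.62
a -> (a -> b) = min(1, 1 − 0.39 + 0.62) = min(1, 1.23) = 1.00
(a -> (a -> b)) -> (a -> b) = min(1, 1 − 1.00 + 0.62) = min(1, 0.62) = 0.62
(The value 0.62 < 1 shows this instance is not satisfied; fails in Ł∞ (the t-norm is not idempotent).)

0.62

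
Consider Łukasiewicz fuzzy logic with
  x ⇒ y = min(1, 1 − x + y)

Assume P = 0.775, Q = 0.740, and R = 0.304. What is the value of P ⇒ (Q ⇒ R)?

0.789

Q ⇒ R = min(1, 1 − 0.740 + 0.304) = min(1, 0.564) = 0.564
P ⇒ (Q ⇒ R) = min(1, 1 − 0.775 + 0.564) = min(1, 0.789) = 0.789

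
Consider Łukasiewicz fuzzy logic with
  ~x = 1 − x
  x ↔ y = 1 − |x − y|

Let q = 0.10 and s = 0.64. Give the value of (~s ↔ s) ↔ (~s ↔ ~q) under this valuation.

~s = 1 − 0.64 = 0.36
~s ↔ s = 1 − |0.36 − 0.64| = 1 − 0.28 = 0.72
~q = 1 − 0.10 = 0.90
~s ↔ ~q = 1 − |0.36 − 0.90| = 1 − 0.54 = 0.46
(~s ↔ s) ↔ (~s ↔ ~q) = 1 − |0.72 − 0.46| = 1 − 0.26 = 0.74

0.74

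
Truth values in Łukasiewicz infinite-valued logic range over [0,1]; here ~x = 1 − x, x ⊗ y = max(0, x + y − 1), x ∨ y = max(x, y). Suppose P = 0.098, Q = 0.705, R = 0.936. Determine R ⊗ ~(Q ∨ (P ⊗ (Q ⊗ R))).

Q ⊗ R = max(0, 0.705 + 0.936 − 1) = max(0, 0.641) = 0.641
P ⊗ (Q ⊗ R) = max(0, 0.098 + 0.641 − 1) = max(0, -0.261) = 0.000
Q ∨ (P ⊗ (Q ⊗ R)) = max(0.705, 0.000) = 0.705
~(Q ∨ (P ⊗ (Q ⊗ R))) = 1 − 0.705 = 0.295
R ⊗ ~(Q ∨ (P ⊗ (Q ⊗ R))) = max(0, 0.936 + 0.295 − 1) = max(0, 0.231) = 0.231

0.231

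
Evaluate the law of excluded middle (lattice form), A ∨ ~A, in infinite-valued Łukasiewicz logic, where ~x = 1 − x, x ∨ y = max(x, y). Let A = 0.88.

0.88

~A = 1 − 0.88 = 0.12
A ∨ ~A = max(0.88, 0.12) = 0.88
(The value 0.88 < 1 shows this instance is not satisfied; not a Ł∞-tautology — its value is max(a, 1−a).)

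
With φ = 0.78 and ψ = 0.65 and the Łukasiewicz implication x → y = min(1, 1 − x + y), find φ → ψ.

φ → ψ = min(1, 1 − 0.78 + 0.65) = min(1, 0.87) = 0.87
For comparison, the Gödel implication (1 if x ≤ y else y) would give 0.65.

0.87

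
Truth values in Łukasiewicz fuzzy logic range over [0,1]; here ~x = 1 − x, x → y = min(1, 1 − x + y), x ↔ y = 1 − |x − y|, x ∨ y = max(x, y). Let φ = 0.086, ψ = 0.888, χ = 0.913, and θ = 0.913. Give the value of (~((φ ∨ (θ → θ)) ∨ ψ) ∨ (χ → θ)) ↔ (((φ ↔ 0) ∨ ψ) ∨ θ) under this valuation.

θ → θ = min(1, 1 − 0.913 + 0.913) = min(1, 1.000) = 1.000
φ ∨ (θ → θ) = max(0.086, 1.000) = 1.000
(φ ∨ (θ → θ)) ∨ ψ = max(1.000, 0.888) = 1.000
~((φ ∨ (θ → θ)) ∨ ψ) = 1 − 1.000 = 0.000
χ → θ = min(1, 1 − 0.913 + 0.913) = min(1, 1.000) = 1.000
~((φ ∨ (θ → θ)) ∨ ψ) ∨ (χ → θ) = max(0.000, 1.000) = 1.000
φ ↔ 0 = 1 − |0.086 − 0.000| = 1 − 0.086 = 0.914
(φ ↔ 0) ∨ ψ = max(0.914, 0.888) = 0.914
((φ ↔ 0) ∨ ψ) ∨ θ = max(0.914, 0.913) = 0.914
(~((φ ∨ (θ → θ)) ∨ ψ) ∨ (χ → θ)) ↔ (((φ ↔ 0) ∨ ψ) ∨ θ) = 1 − |1.000 − 0.914| = 1 − 0.086 = 0.914

0.914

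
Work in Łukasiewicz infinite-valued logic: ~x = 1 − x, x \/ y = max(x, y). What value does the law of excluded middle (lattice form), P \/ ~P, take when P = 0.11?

~P = 1 − 0.11 = 0.89
P \/ ~P = max(0.11, 0.89) = 0.89
(The value 0.89 < 1 shows this instance is not satisfied; not a Ł∞-tautology — its value is max(a, 1−a).)

0.89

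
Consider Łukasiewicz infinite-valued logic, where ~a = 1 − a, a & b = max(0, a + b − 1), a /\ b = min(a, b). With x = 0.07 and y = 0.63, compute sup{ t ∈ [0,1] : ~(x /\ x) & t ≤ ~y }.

0.44

x /\ x = min(0.07, 0.07) = 0.07
~(x /\ x) = 1 − 0.07 = 0.93
So the left factor is ~(x /\ x) = 0.93.
~y = 1 − 0.63 = 0.37
So the right-hand bound is ~y = 0.37.
The residuum of the Łukasiewicz t-norm gives the supremum: min(1, 1 − 0.93 + 0.37).
1 − 0.93 + 0.37 = 0.44, so t = min(1, 0.44) = 0.44.
Check: 0.93 & 0.44 = max(0, 0.37) = 0.37 ≤ 0.37.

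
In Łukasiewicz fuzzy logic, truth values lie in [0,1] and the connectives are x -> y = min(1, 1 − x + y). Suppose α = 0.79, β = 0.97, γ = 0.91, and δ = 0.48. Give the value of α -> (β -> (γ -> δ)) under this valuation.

γ -> δ = min(1, 1 − 0.91 + 0.48) = min(1, 0.57) = 0.57
β -> (γ -> δ) = min(1, 1 − 0.97 + 0.57) = min(1, 0.60) = 0.60
α -> (β -> (γ -> δ)) = min(1, 1 − 0.79 + 0.60) = min(1, 0.81) = 0.81

0.81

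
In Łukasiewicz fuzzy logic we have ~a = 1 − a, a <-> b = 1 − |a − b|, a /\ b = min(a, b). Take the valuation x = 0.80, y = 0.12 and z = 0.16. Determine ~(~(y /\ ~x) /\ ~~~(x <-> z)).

0.36

~x = 1 − 0.80 = 0.20
y /\ ~x = min(0.12, 0.20) = 0.12
~(y /\ ~x) = 1 − 0.12 = 0.88
x <-> z = 1 − |0.80 − 0.16| = 1 − 0.64 = 0.36
~(x <-> z) = 1 − 0.36 = 0.64
~~(x <-> z) = 1 − 0.64 = 0.36
~~~(x <-> z) = 1 − 0.36 = 0.64
~(y /\ ~x) /\ ~~~(x <-> z) = min(0.88, 0.64) = 0.64
~(~(y /\ ~x) /\ ~~~(x <-> z)) = 1 − 0.64 = 0.36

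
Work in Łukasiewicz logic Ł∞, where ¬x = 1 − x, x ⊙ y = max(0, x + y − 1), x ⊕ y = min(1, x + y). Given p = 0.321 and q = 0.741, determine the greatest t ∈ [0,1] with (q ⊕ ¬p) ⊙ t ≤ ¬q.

0.259

¬p = 1 − 0.321 = 0.679
q ⊕ ¬p = min(1, 0.741 + 0.679) = min(1, 1.420) = 1.000
So the left factor is q ⊕ ¬p = 1.000.
¬q = 1 − 0.741 = 0.259
So the right-hand bound is ¬q = 0.259.
The residuum of the Łukasiewicz t-norm gives the supremum: min(1, 1 − 1.000 + 0.259).
1 − 1.000 + 0.259 = 0.259, so t = min(1, 0.259) = 0.259.
Check: 1.000 ⊙ 0.259 = max(0, 0.259) = 0.259 ≤ 0.259.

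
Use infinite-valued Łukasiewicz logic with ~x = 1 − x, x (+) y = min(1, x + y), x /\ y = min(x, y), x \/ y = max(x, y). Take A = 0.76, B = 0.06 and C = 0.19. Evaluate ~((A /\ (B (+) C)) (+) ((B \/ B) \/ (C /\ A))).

B (+) C = min(1, 0.06 + 0.19) = min(1, 0.25) = 0.25
A /\ (B (+) C) = min(0.76, 0.25) = 0.25
B \/ B = max(0.06, 0.06) = 0.06
C /\ A = min(0.19, 0.76) = 0.19
(B \/ B) \/ (C /\ A) = max(0.06, 0.19) = 0.19
(A /\ (B (+) C)) (+) ((B \/ B) \/ (C /\ A)) = min(1, 0.25 + 0.19) = min(1, 0.44) = 0.44
~((A /\ (B (+) C)) (+) ((B \/ B) \/ (C /\ A))) = 1 − 0.44 = 0.56

0.56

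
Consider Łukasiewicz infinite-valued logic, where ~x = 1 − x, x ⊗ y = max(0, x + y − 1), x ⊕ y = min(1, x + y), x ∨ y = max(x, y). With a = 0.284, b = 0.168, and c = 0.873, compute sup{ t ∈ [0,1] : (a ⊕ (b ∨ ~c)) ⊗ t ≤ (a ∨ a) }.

~c = 1 − 0.873 = 0.127
b ∨ ~c = max(0.168, 0.127) = 0.168
a ⊕ (b ∨ ~c) = min(1, 0.284 + 0.168) = min(1, 0.452) = 0.452
So the left factor is a ⊕ (b ∨ ~c) = 0.452.
a ∨ a = max(0.284, 0.284) = 0.284
So the right-hand bound is a ∨ a = 0.284.
The residuum of the Łukasiewicz t-norm gives the supremum: min(1, 1 − 0.452 + 0.284).
1 − 0.452 + 0.284 = 0.832, so t = min(1, 0.832) = 0.832.
Check: 0.452 ⊗ 0.832 = max(0, 0.284) = 0.284 ≤ 0.284.

0.832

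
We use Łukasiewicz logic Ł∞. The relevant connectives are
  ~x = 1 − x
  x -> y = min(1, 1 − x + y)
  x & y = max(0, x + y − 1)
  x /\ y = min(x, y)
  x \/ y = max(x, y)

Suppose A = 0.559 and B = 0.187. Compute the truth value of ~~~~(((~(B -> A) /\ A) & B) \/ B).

0.187

B -> A = min(1, 1 − 0.187 + 0.559) = min(1, 1.372) = 1.000
~(B -> A) = 1 − 1.000 = 0.000
~(B -> A) /\ A = min(0.000, 0.559) = 0.000
(~(B -> A) /\ A) & B = max(0, 0.000 + 0.187 − 1) = max(0, -0.813) = 0.000
((~(B -> A) /\ A) & B) \/ B = max(0.000, 0.187) = 0.187
~(((~(B -> A) /\ A) & B) \/ B) = 1 − 0.187 = 0.813
~~(((~(B -> A) /\ A) & B) \/ B) = 1 − 0.813 = 0.187
~~~(((~(B -> A) /\ A) & B) \/ B) = 1 − 0.187 = 0.813
~~~~(((~(B -> A) /\ A) & B) \/ B) = 1 − 0.813 = 0.187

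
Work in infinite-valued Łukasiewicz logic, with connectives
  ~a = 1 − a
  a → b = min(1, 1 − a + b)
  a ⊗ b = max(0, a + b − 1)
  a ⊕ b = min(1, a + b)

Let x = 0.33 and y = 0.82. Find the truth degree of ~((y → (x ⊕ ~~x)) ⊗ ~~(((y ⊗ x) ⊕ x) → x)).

0.31

~x = 1 − 0.33 = 0.67
~~x = 1 − 0.67 = 0.33
x ⊕ ~~x = min(1, 0.33 + 0.33) = min(1, 0.66) = 0.66
y → (x ⊕ ~~x) = min(1, 1 − 0.82 + 0.66) = min(1, 0.84) = 0.84
y ⊗ x = max(0, 0.82 + 0.33 − 1) = max(0, 0.15) = 0.15
(y ⊗ x) ⊕ x = min(1, 0.15 + 0.33) = min(1, 0.48) = 0.48
((y ⊗ x) ⊕ x) → x = min(1, 1 − 0.48 + 0.33) = min(1, 0.85) = 0.85
~(((y ⊗ x) ⊕ x) → x) = 1 − 0.85 = 0.15
~~(((y ⊗ x) ⊕ x) → x) = 1 − 0.15 = 0.85
(y → (x ⊕ ~~x)) ⊗ ~~(((y ⊗ x) ⊕ x) → x) = max(0, 0.84 + 0.85 − 1) = max(0, 0.69) = 0.69
~((y → (x ⊕ ~~x)) ⊗ ~~(((y ⊗ x) ⊕ x) → x)) = 1 − 0.69 = 0.31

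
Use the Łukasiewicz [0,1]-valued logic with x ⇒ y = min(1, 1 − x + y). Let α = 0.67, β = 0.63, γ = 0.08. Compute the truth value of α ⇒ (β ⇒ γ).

β ⇒ γ = min(1, 1 − 0.63 + 0.08) = min(1, 0.45) = 0.45
α ⇒ (β ⇒ γ) = min(1, 1 − 0.67 + 0.45) = min(1, 0.78) = 0.78

0.78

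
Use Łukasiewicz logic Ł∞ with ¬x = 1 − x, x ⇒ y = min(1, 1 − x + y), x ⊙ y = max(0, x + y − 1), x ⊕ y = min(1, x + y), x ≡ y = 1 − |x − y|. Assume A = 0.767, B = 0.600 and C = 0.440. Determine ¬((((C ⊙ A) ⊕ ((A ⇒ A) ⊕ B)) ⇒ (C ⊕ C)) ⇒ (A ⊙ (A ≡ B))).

C ⊙ A = max(0, 0.440 + 0.767 − 1) = max(0, 0.207) = 0.207
A ⇒ A = min(1, 1 − 0.767 + 0.767) = min(1, 1.000) = 1.000
(A ⇒ A) ⊕ B = min(1, 1.000 + 0.600) = min(1, 1.600) = 1.000
(C ⊙ A) ⊕ ((A ⇒ A) ⊕ B) = min(1, 0.207 + 1.000) = min(1, 1.207) = 1.000
C ⊕ C = min(1, 0.440 + 0.440) = min(1, 0.880) = 0.880
((C ⊙ A) ⊕ ((A ⇒ A) ⊕ B)) ⇒ (C ⊕ C) = min(1, 1 − 1.000 + 0.880) = min(1, 0.880) = 0.880
A ≡ B = 1 − |0.767 − 0.600| = 1 − 0.167 = 0.833
A ⊙ (A ≡ B) = max(0, 0.767 + 0.833 − 1) = max(0, 0.600) = 0.600
(((C ⊙ A) ⊕ ((A ⇒ A) ⊕ B)) ⇒ (C ⊕ C)) ⇒ (A ⊙ (A ≡ B)) = min(1, 1 − 0.880 + 0.600) = min(1, 0.720) = 0.720
¬((((C ⊙ A) ⊕ ((A ⇒ A) ⊕ B)) ⇒ (C ⊕ C)) ⇒ (A ⊙ (A ≡ B))) = 1 − 0.720 = 0.280

0.280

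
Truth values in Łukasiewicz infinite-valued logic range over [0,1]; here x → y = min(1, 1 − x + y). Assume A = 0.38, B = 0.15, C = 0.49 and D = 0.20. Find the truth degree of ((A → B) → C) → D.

A → B = min(1, 1 − 0.38 + 0.15) = min(1, 0.77) = 0.77
(A → B) → C = min(1, 1 − 0.77 + 0.49) = min(1, 0.72) = 0.72
((A → B) → C) → D = min(1, 1 − 0.72 + 0.20) = min(1, 0.48) = 0.48

0.48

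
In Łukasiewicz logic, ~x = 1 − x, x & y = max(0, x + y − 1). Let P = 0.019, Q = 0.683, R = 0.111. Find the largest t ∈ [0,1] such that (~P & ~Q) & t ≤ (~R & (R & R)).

0.702

~P = 1 − 0.019 = 0.981
~Q = 1 − 0.683 = 0.317
~P & ~Q = max(0, 0.981 + 0.317 − 1) = max(0, 0.298) = 0.298
So the left factor is ~P & ~Q = 0.298.
~R = 1 − 0.111 = 0.889
R & R = max(0, 0.111 + 0.111 − 1) = max(0, -0.778) = 0.000
~R & (R & R) = max(0, 0.889 + 0.000 − 1) = max(0, -0.111) = 0.000
So the right-hand bound is ~R & (R & R) = 0.000.
The residuum of the Łukasiewicz t-norm gives the supremum: min(1, 1 − 0.298 + 0.000).
1 − 0.298 + 0.000 = 0.702, so t = min(1, 0.702) = 0.702.
Check: 0.298 & 0.702 = max(0, 0.000) = 0.000 ≤ 0.000.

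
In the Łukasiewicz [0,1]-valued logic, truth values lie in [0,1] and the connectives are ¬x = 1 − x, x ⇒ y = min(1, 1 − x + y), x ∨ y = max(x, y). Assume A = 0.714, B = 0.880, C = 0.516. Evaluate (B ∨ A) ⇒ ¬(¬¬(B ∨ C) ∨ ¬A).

B ∨ A = max(0.880, 0.714) = 0.880
B ∨ C = max(0.880, 0.516) = 0.880
¬(B ∨ C) = 1 − 0.880 = 0.120
¬¬(B ∨ C) = 1 − 0.120 = 0.880
¬A = 1 − 0.714 = 0.286
¬¬(B ∨ C) ∨ ¬A = max(0.880, 0.286) = 0.880
¬(¬¬(B ∨ C) ∨ ¬A) = 1 − 0.880 = 0.120
(B ∨ A) ⇒ ¬(¬¬(B ∨ C) ∨ ¬A) = min(1, 1 − 0.880 + 0.120) = min(1, 0.240) = 0.240

0.240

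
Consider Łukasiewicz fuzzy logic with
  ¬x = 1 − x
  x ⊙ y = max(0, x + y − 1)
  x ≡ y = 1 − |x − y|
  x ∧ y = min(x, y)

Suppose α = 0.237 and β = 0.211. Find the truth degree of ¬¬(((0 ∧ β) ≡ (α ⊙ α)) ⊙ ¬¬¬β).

0 ∧ β = min(0.000, 0.211) = 0.000
α ⊙ α = max(0, 0.237 + 0.237 − 1) = max(0, -0.526) = 0.000
(0 ∧ β) ≡ (α ⊙ α) = 1 − |0.000 − 0.000| = 1 − 0.000 = 1.000
¬β = 1 − 0.211 = 0.789
¬¬β = 1 − 0.789 = 0.211
¬¬¬β = 1 − 0.211 = 0.789
((0 ∧ β) ≡ (α ⊙ α)) ⊙ ¬¬¬β = max(0, 1.000 + 0.789 − 1) = max(0, 0.789) = 0.789
¬(((0 ∧ β) ≡ (α ⊙ α)) ⊙ ¬¬¬β) = 1 − 0.789 = 0.211
¬¬(((0 ∧ β) ≡ (α ⊙ α)) ⊙ ¬¬¬β) = 1 − 0.211 = 0.789

0.789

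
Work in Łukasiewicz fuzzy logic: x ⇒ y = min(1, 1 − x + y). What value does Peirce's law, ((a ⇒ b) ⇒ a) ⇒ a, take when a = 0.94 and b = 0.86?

a ⇒ b = min(1, 1 − 0.94 + 0.86) = min(1, 0.92) = 0.92
(a ⇒ b) ⇒ a = min(1, 1 − 0.92 + 0.94) = min(1, 1.02) = 1.00
((a ⇒ b) ⇒ a) ⇒ a = min(1, 1 − 1.00 + 0.94) = min(1, 0.94) = 0.94
(The value 0.94 < 1 shows this instance is not satisfied; not a Ł∞-tautology in general.)

0.94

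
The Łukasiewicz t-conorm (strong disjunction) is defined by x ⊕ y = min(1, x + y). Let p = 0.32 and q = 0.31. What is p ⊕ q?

0.63

p ⊕ q = min(1, 0.32 + 0.31) = min(1, 0.63) = 0.63
For comparison, the Gödel t-conorm max(x, y) would give 0.32.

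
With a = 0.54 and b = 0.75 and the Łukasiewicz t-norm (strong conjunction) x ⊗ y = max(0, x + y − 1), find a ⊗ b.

a ⊗ b = max(0, 0.54 + 0.75 − 1) = max(0, 0.29) = 0.29
For comparison, the Gödel (minimum) t-norm min(x, y) would give 0.54.

0.29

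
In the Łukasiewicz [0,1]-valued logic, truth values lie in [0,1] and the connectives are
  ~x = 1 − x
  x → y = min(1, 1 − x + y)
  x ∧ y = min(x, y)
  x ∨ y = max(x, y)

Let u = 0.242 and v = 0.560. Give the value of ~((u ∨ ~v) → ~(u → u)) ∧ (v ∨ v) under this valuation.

~v = 1 − 0.560 = 0.440
u ∨ ~v = max(0.242, 0.440) = 0.440
u → u = min(1, 1 − 0.242 + 0.242) = min(1, 1.000) = 1.000
~(u → u) = 1 − 1.000 = 0.000
(u ∨ ~v) → ~(u → u) = min(1, 1 − 0.440 + 0.000) = min(1, 0.560) = 0.560
~((u ∨ ~v) → ~(u → u)) = 1 − 0.560 = 0.440
v ∨ v = max(0.560, 0.560) = 0.560
~((u ∨ ~v) → ~(u → u)) ∧ (v ∨ v) = min(0.440, 0.560) = 0.440

0.440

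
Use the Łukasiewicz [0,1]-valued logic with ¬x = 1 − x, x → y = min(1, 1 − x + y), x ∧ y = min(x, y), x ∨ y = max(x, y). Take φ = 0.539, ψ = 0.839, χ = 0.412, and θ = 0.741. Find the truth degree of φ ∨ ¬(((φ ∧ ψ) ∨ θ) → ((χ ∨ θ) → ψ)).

0.539

φ ∧ ψ = min(0.539, 0.839) = 0.539
(φ ∧ ψ) ∨ θ = max(0.539, 0.741) = 0.741
χ ∨ θ = max(0.412, 0.741) = 0.741
(χ ∨ θ) → ψ = min(1, 1 − 0.741 + 0.839) = min(1, 1.098) = 1.000
((φ ∧ ψ) ∨ θ) → ((χ ∨ θ) → ψ) = min(1, 1 − 0.741 + 1.000) = min(1, 1.259) = 1.000
¬(((φ ∧ ψ) ∨ θ) → ((χ ∨ θ) → ψ)) = 1 − 1.000 = 0.000
φ ∨ ¬(((φ ∧ ψ) ∨ θ) → ((χ ∨ θ) → ψ)) = max(0.539, 0.000) = 0.539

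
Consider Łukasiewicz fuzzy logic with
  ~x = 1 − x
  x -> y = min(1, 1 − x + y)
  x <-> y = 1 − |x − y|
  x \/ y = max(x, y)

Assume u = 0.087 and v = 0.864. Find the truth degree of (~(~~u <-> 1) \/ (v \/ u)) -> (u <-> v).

~u = 1 − 0.087 = 0.913
~~u = 1 − 0.913 = 0.087
~~u <-> 1 = 1 − |0.087 − 1.000| = 1 − 0.913 = 0.087
~(~~u <-> 1) = 1 − 0.087 = 0.913
v \/ u = max(0.864, 0.087) = 0.864
~(~~u <-> 1) \/ (v \/ u) = max(0.913, 0.864) = 0.913
u <-> v = 1 − |0.087 − 0.864| = 1 − 0.777 = 0.223
(~(~~u <-> 1) \/ (v \/ u)) -> (u <-> v) = min(1, 1 − 0.913 + 0.223) = min(1, 0.310) = 0.310

0.310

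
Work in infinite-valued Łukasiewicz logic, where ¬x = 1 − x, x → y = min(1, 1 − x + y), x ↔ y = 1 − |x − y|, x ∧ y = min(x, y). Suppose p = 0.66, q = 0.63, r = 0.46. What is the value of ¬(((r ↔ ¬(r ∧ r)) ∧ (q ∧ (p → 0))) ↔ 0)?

r ∧ r = min(0.46, 0.46) = 0.46
¬(r ∧ r) = 1 − 0.46 = 0.54
r ↔ ¬(r ∧ r) = 1 − |0.46 − 0.54| = 1 − 0.08 = 0.92
p → 0 = min(1, 1 − 0.66 + 0.00) = min(1, 0.34) = 0.34
q ∧ (p → 0) = min(0.63, 0.34) = 0.34
(r ↔ ¬(r ∧ r)) ∧ (q ∧ (p → 0)) = min(0.92, 0.34) = 0.34
((r ↔ ¬(r ∧ r)) ∧ (q ∧ (p → 0))) ↔ 0 = 1 − |0.34 − 0.00| = 1 − 0.34 = 0.66
¬(((r ↔ ¬(r ∧ r)) ∧ (q ∧ (p → 0))) ↔ 0) = 1 − 0.66 = 0.34

0.34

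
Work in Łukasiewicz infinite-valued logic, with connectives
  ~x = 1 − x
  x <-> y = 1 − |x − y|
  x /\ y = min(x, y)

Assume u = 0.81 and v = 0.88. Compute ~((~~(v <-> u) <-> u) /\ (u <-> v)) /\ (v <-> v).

0.12

v <-> u = 1 − |0.88 − 0.81| = 1 − 0.07 = 0.93
~(v <-> u) = 1 − 0.93 = 0.07
~~(v <-> u) = 1 − 0.07 = 0.93
~~(v <-> u) <-> u = 1 − |0.93 − 0.81| = 1 − 0.12 = 0.88
u <-> v = 1 − |0.81 − 0.88| = 1 − 0.07 = 0.93
(~~(v <-> u) <-> u) /\ (u <-> v) = min(0.88, 0.93) = 0.88
~((~~(v <-> u) <-> u) /\ (u <-> v)) = 1 − 0.88 = 0.12
v <-> v = 1 − |0.88 − 0.88| = 1 − 0.00 = 1.00
~((~~(v <-> u) <-> u) /\ (u <-> v)) /\ (v <-> v) = min(0.12, 1.00) = 0.12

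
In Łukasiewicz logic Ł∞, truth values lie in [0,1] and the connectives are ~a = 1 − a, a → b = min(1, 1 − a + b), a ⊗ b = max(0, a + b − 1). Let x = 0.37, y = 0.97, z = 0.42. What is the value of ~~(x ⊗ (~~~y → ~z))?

~y = 1 − 0.97 = 0.03
~~y = 1 − 0.03 = 0.97
~~~y = 1 − 0.97 = 0.03
~z = 1 − 0.42 = 0.58
~~~y → ~z = min(1, 1 − 0.03 + 0.58) = min(1, 1.55) = 1.00
x ⊗ (~~~y → ~z) = max(0, 0.37 + 1.00 − 1) = max(0, 0.37) = 0.37
~(x ⊗ (~~~y → ~z)) = 1 − 0.37 = 0.63
~~(x ⊗ (~~~y → ~z)) = 1 − 0.63 = 0.37

0.37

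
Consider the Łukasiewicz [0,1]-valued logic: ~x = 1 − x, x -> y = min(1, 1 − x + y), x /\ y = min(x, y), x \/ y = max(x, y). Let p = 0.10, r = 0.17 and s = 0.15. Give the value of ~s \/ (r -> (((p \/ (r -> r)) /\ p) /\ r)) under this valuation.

~s = 1 − 0.15 = 0.85
r -> r = min(1, 1 − 0.17 + 0.17) = min(1, 1.00) = 1.00
p \/ (r -> r) = max(0.10, 1.00) = 1.00
(p \/ (r -> r)) /\ p = min(1.00, 0.10) = 0.10
((p \/ (r -> r)) /\ p) /\ r = min(0.10, 0.17) = 0.10
r -> (((p \/ (r -> r)) /\ p) /\ r) = min(1, 1 − 0.17 + 0.10) = min(1, 0.93) = 0.93
~s \/ (r -> (((p \/ (r -> r)) /\ p) /\ r)) = max(0.85, 0.93) = 0.93

0.93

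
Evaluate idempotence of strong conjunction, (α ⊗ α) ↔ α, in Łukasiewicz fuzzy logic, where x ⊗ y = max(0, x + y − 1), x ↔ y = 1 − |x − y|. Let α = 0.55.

α ⊗ α = max(0, 0.55 + 0.55 − 1) = max(0, 0.10) = 0.10
(α ⊗ α) ↔ α = 1 − |0.10 − 0.55| = 1 − 0.45 = 0.55
(The value 0.55 < 1 shows this instance is not satisfied; fails in Ł∞ since a ⊗ a = max(0, 2a−1) ≠ a in general.)

0.55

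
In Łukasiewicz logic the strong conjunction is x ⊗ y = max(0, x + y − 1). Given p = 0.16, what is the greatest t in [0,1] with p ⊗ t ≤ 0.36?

The residuum of the Łukasiewicz t-norm gives the supremum: min(1, 1 − 0.16 + 0.36).
1 − 0.16 + 0.36 = 1.20, so t = min(1, 1.20) = 1.00.
Check: 0.16 ⊗ 1.00 = max(0, 0.16) = 0.16 ≤ 0.36.

1.00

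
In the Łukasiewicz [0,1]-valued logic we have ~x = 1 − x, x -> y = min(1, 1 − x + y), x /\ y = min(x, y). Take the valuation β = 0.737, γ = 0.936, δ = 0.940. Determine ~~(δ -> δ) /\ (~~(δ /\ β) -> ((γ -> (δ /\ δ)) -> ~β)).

δ -> δ = min(1, 1 − 0.940 + 0.940) = min(1, 1.000) = 1.000
~(δ -> δ) = 1 − 1.000 = 0.000
~~(δ -> δ) = 1 − 0.000 = 1.000
δ /\ β = min(0.940, 0.737) = 0.737
~(δ /\ β) = 1 − 0.737 = 0.263
~~(δ /\ β) = 1 − 0.263 = 0.737
δ /\ δ = min(0.940, 0.940) = 0.940
γ -> (δ /\ δ) = min(1, 1 − 0.936 + 0.940) = min(1, 1.004) = 1.000
~β = 1 − 0.737 = 0.263
(γ -> (δ /\ δ)) -> ~β = min(1, 1 − 1.000 + 0.263) = min(1, 0.263) = 0.263
~~(δ /\ β) -> ((γ -> (δ /\ δ)) -> ~β) = min(1, 1 − 0.737 + 0.263) = min(1, 0.526) = 0.526
~~(δ -> δ) /\ (~~(δ /\ β) -> ((γ -> (δ /\ δ)) -> ~β)) = min(1.000, 0.526) = 0.526

0.526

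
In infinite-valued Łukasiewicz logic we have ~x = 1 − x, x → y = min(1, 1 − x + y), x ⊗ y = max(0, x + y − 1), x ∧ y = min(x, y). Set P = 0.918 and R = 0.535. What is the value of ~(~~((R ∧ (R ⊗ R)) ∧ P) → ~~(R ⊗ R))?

0.000

R ⊗ R = max(0, 0.535 + 0.535 − 1) = max(0, 0.070) = 0.070
R ∧ (R ⊗ R) = min(0.535, 0.070) = 0.070
(R ∧ (R ⊗ R)) ∧ P = min(0.070, 0.918) = 0.070
~((R ∧ (R ⊗ R)) ∧ P) = 1 − 0.070 = 0.930
~~((R ∧ (R ⊗ R)) ∧ P) = 1 − 0.930 = 0.070
~(R ⊗ R) = 1 − 0.070 = 0.930
~~(R ⊗ R) = 1 − 0.930 = 0.070
~~((R ∧ (R ⊗ R)) ∧ P) → ~~(R ⊗ R) = min(1, 1 − 0.070 + 0.070) = min(1, 1.000) = 1.000
~(~~((R ∧ (R ⊗ R)) ∧ P) → ~~(R ⊗ R)) = 1 − 1.000 = 0.000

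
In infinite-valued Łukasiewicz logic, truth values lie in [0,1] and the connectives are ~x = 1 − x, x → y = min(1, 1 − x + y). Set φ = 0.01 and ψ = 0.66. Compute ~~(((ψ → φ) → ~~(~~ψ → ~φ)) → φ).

ψ → φ = min(1, 1 − 0.66 + 0.01) = min(1, 0.35) = 0.35
~ψ = 1 − 0.66 = 0.34
~~ψ = 1 − 0.34 = 0.66
~φ = 1 − 0.01 = 0.99
~~ψ → ~φ = min(1, 1 − 0.66 + 0.99) = min(1, 1.33) = 1.00
~(~~ψ → ~φ) = 1 − 1.00 = 0.00
~~(~~ψ → ~φ) = 1 − 0.00 = 1.00
(ψ → φ) → ~~(~~ψ → ~φ) = min(1, 1 − 0.35 + 1.00) = min(1, 1.65) = 1.00
((ψ → φ) → ~~(~~ψ → ~φ)) → φ = min(1, 1 − 1.00 + 0.01) = min(1, 0.01) = 0.01
~(((ψ → φ) → ~~(~~ψ → ~φ)) → φ) = 1 − 0.01 = 0.99
~~(((ψ → φ) → ~~(~~ψ → ~φ)) → φ) = 1 − 0.99 = 0.01

0.01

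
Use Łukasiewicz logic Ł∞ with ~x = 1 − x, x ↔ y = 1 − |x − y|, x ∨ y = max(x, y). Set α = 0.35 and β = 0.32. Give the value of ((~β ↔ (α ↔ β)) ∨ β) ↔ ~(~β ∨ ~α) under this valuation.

~β = 1 − 0.32 = 0.68
α ↔ β = 1 − |0.35 − 0.32| = 1 − 0.03 = 0.97
~β ↔ (α ↔ β) = 1 − |0.68 − 0.97| = 1 − 0.29 = 0.71
(~β ↔ (α ↔ β)) ∨ β = max(0.71, 0.32) = 0.71
~α = 1 − 0.35 = 0.65
~β ∨ ~α = max(0.68, 0.65) = 0.68
~(~β ∨ ~α) = 1 − 0.68 = 0.32
((~β ↔ (α ↔ β)) ∨ β) ↔ ~(~β ∨ ~α) = 1 − |0.71 − 0.32| = 1 − 0.39 = 0.61

0.61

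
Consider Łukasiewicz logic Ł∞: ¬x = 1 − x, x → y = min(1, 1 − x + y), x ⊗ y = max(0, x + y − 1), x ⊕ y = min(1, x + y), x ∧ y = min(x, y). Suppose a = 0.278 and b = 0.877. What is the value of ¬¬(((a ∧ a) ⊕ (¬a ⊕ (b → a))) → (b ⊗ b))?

0.754

a ∧ a = min(0.278, 0.278) = 0.278
¬a = 1 − 0.278 = 0.722
b → a = min(1, 1 − 0.877 + 0.278) = min(1, 0.401) = 0.401
¬a ⊕ (b → a) = min(1, 0.722 + 0.401) = min(1, 1.123) = 1.000
(a ∧ a) ⊕ (¬a ⊕ (b → a)) = min(1, 0.278 + 1.000) = min(1, 1.278) = 1.000
b ⊗ b = max(0, 0.877 + 0.877 − 1) = max(0, 0.754) = 0.754
((a ∧ a) ⊕ (¬a ⊕ (b → a))) → (b ⊗ b) = min(1, 1 − 1.000 + 0.754) = min(1, 0.754) = 0.754
¬(((a ∧ a) ⊕ (¬a ⊕ (b → a))) → (b ⊗ b)) = 1 − 0.754 = 0.246
¬¬(((a ∧ a) ⊕ (¬a ⊕ (b → a))) → (b ⊗ b)) = 1 − 0.246 = 0.754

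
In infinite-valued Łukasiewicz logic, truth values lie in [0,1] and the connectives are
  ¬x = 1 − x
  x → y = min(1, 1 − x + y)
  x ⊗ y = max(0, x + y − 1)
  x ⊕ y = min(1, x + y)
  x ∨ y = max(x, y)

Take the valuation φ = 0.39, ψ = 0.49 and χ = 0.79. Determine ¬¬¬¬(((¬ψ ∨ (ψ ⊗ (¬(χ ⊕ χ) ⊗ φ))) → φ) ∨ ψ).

0.88

¬ψ = 1 − 0.49 = 0.51
χ ⊕ χ = min(1, 0.79 + 0.79) = min(1, 1.58) = 1.00
¬(χ ⊕ χ) = 1 − 1.00 = 0.00
¬(χ ⊕ χ) ⊗ φ = max(0, 0.00 + 0.39 − 1) = max(0, -0.61) = 0.00
ψ ⊗ (¬(χ ⊕ χ) ⊗ φ) = max(0, 0.49 + 0.00 − 1) = max(0, -0.51) = 0.00
¬ψ ∨ (ψ ⊗ (¬(χ ⊕ χ) ⊗ φ)) = max(0.51, 0.00) = 0.51
(¬ψ ∨ (ψ ⊗ (¬(χ ⊕ χ) ⊗ φ))) → φ = min(1, 1 − 0.51 + 0.39) = min(1, 0.88) = 0.88
((¬ψ ∨ (ψ ⊗ (¬(χ ⊕ χ) ⊗ φ))) → φ) ∨ ψ = max(0.88, 0.49) = 0.88
¬(((¬ψ ∨ (ψ ⊗ (¬(χ ⊕ χ) ⊗ φ))) → φ) ∨ ψ) = 1 − 0.88 = 0.12
¬¬(((¬ψ ∨ (ψ ⊗ (¬(χ ⊕ χ) ⊗ φ))) → φ) ∨ ψ) = 1 − 0.12 = 0.88
¬¬¬(((¬ψ ∨ (ψ ⊗ (¬(χ ⊕ χ) ⊗ φ))) → φ) ∨ ψ) = 1 − 0.88 = 0.12
¬¬¬¬(((¬ψ ∨ (ψ ⊗ (¬(χ ⊕ χ) ⊗ φ))) → φ) ∨ ψ) = 1 − 0.12 = 0.88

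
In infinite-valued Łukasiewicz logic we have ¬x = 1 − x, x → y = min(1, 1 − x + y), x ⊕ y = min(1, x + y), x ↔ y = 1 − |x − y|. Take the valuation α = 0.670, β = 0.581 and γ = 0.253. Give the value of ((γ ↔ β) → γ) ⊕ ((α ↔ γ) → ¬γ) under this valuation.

γ ↔ β = 1 − |0.253 − 0.581| = 1 − 0.328 = 0.672
(γ ↔ β) → γ = min(1, 1 − 0.672 + 0.253) = min(1, 0.581) = 0.581
α ↔ γ = 1 − |0.670 − 0.253| = 1 − 0.417 = 0.583
¬γ = 1 − 0.253 = 0.747
(α ↔ γ) → ¬γ = min(1, 1 − 0.583 + 0.747) = min(1, 1.164) = 1.000
((γ ↔ β) → γ) ⊕ ((α ↔ γ) → ¬γ) = min(1, 0.581 + 1.000) = min(1, 1.581) = 1.000

1.000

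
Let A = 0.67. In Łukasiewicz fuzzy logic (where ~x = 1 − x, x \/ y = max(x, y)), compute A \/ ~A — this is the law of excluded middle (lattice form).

0.67

~A = 1 − 0.67 = 0.33
A \/ ~A = max(0.67, 0.33) = 0.67
(The value 0.67 < 1 shows this instance is not satisfied; not a Ł∞-tautology — its value is max(a, 1−a).)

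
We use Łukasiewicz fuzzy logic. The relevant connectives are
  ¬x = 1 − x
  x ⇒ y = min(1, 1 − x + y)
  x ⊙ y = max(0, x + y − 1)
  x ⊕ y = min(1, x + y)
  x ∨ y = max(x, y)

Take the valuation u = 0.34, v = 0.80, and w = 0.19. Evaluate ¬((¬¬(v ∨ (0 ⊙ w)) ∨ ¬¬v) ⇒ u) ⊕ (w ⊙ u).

0.46

0 ⊙ w = max(0, 0.00 + 0.19 − 1) = max(0, -0.81) = 0.00
v ∨ (0 ⊙ w) = max(0.80, 0.00) = 0.80
¬(v ∨ (0 ⊙ w)) = 1 − 0.80 = 0.20
¬¬(v ∨ (0 ⊙ w)) = 1 − 0.20 = 0.80
¬v = 1 − 0.80 = 0.20
¬¬v = 1 − 0.20 = 0.80
¬¬(v ∨ (0 ⊙ w)) ∨ ¬¬v = max(0.80, 0.80) = 0.80
(¬¬(v ∨ (0 ⊙ w)) ∨ ¬¬v) ⇒ u = min(1, 1 − 0.80 + 0.34) = min(1, 0.54) = 0.54
¬((¬¬(v ∨ (0 ⊙ w)) ∨ ¬¬v) ⇒ u) = 1 − 0.54 = 0.46
w ⊙ u = max(0, 0.19 + 0.34 − 1) = max(0, -0.47) = 0.00
¬((¬¬(v ∨ (0 ⊙ w)) ∨ ¬¬v) ⇒ u) ⊕ (w ⊙ u) = min(1, 0.46 + 0.00) = min(1, 0.46) = 0.46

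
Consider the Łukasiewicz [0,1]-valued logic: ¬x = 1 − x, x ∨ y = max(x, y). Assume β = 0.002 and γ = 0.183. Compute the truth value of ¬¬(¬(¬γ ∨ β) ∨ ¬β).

0.998

¬γ = 1 − 0.183 = 0.817
¬γ ∨ β = max(0.817, 0.002) = 0.817
¬(¬γ ∨ β) = 1 − 0.817 = 0.183
¬β = 1 − 0.002 = 0.998
¬(¬γ ∨ β) ∨ ¬β = max(0.183, 0.998) = 0.998
¬(¬(¬γ ∨ β) ∨ ¬β) = 1 − 0.998 = 0.002
¬¬(¬(¬γ ∨ β) ∨ ¬β) = 1 − 0.002 = 0.998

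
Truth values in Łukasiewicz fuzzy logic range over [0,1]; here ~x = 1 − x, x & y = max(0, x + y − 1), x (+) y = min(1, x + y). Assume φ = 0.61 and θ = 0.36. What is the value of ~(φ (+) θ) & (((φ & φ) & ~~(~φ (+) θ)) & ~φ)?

φ (+) θ = min(1, 0.61 + 0.36) = min(1, 0.97) = 0.97
~(φ (+) θ) = 1 − 0.97 = 0.03
φ & φ = max(0, 0.61 + 0.61 − 1) = max(0, 0.22) = 0.22
~φ = 1 − 0.61 = 0.39
~φ (+) θ = min(1, 0.39 + 0.36) = min(1, 0.75) = 0.75
~(~φ (+) θ) = 1 − 0.75 = 0.25
~~(~φ (+) θ) = 1 − 0.25 = 0.75
(φ & φ) & ~~(~φ (+) θ) = max(0, 0.22 + 0.75 − 1) = max(0, -0.03) = 0.00
((φ & φ) & ~~(~φ (+) θ)) & ~φ = max(0, 0.00 + 0.39 − 1) = max(0, -0.61) = 0.00
~(φ (+) θ) & (((φ & φ) & ~~(~φ (+) θ)) & ~φ) = max(0, 0.03 + 0.00 − 1) = max(0, -0.97) = 0.00

0.00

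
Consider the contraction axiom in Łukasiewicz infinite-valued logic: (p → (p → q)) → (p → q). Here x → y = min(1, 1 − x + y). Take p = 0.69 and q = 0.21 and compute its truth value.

p → q = min(1, 1 − 0.69 + 0.21) = min(1, 0.52) = 0.52
p → (p → q) = min(1, 1 − 0.69 + 0.52) = min(1, 0.83) = 0.83
(p → (p → q)) → (p → q) = min(1, 1 − 0.83 + 0.52) = min(1, 0.69) = 0.69
(The value 0.69 < 1 shows this instance is not satisfied; fails in Ł∞ (the t-norm is not idempotent).)

0.69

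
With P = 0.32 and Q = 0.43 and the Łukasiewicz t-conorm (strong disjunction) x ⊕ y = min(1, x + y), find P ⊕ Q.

0.75

P ⊕ Q = min(1, 0.32 + 0.43) = min(1, 0.75) = 0.75
For comparison, the Gödel t-conorm max(x, y) would give 0.43.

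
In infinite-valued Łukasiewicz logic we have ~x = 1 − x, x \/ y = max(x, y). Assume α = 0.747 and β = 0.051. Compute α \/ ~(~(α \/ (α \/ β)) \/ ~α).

α \/ β = max(0.747, 0.051) = 0.747
α \/ (α \/ β) = max(0.747, 0.747) = 0.747
~(α \/ (α \/ β)) = 1 − 0.747 = 0.253
~α = 1 − 0.747 = 0.253
~(α \/ (α \/ β)) \/ ~α = max(0.253, 0.253) = 0.253
~(~(α \/ (α \/ β)) \/ ~α) = 1 − 0.253 = 0.747
α \/ ~(~(α \/ (α \/ β)) \/ ~α) = max(0.747, 0.747) = 0.747

0.747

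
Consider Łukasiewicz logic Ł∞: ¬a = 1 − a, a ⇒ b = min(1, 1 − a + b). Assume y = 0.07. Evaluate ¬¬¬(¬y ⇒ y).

¬y = 1 − 0.07 = 0.93
¬y ⇒ y = min(1, 1 − 0.93 + 0.07) = min(1, 0.14) = 0.14
¬(¬y ⇒ y) = 1 − 0.14 = 0.86
¬¬(¬y ⇒ y) = 1 − 0.86 = 0.14
¬¬¬(¬y ⇒ y) = 1 − 0.14 = 0.86

0.86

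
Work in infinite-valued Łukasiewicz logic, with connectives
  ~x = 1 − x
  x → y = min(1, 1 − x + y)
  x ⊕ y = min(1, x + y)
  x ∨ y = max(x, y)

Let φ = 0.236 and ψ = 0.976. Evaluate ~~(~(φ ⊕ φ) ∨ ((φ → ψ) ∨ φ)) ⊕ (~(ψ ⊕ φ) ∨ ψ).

1.000

φ ⊕ φ = min(1, 0.236 + 0.236) = min(1, 0.472) = 0.472
~(φ ⊕ φ) = 1 − 0.472 = 0.528
φ → ψ = min(1, 1 − 0.236 + 0.976) = min(1, 1.740) = 1.000
(φ → ψ) ∨ φ = max(1.000, 0.236) = 1.000
~(φ ⊕ φ) ∨ ((φ → ψ) ∨ φ) = max(0.528, 1.000) = 1.000
~(~(φ ⊕ φ) ∨ ((φ → ψ) ∨ φ)) = 1 − 1.000 = 0.000
~~(~(φ ⊕ φ) ∨ ((φ → ψ) ∨ φ)) = 1 − 0.000 = 1.000
ψ ⊕ φ = min(1, 0.976 + 0.236) = min(1, 1.212) = 1.000
~(ψ ⊕ φ) = 1 − 1.000 = 0.000
~(ψ ⊕ φ) ∨ ψ = max(0.000, 0.976) = 0.976
~~(~(φ ⊕ φ) ∨ ((φ → ψ) ∨ φ)) ⊕ (~(ψ ⊕ φ) ∨ ψ) = min(1, 1.000 + 0.976) = min(1, 1.976) = 1.000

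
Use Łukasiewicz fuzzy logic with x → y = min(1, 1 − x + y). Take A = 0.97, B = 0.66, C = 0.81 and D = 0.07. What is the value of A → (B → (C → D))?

C → D = min(1, 1 − 0.81 + 0.07) = min(1, 0.26) = 0.26
B → (C → D) = min(1, 1 − 0.66 + 0.26) = min(1, 0.60) = 0.60
A → (B → (C → D)) = min(1, 1 − 0.97 + 0.60) = min(1, 0.63) = 0.63

0.63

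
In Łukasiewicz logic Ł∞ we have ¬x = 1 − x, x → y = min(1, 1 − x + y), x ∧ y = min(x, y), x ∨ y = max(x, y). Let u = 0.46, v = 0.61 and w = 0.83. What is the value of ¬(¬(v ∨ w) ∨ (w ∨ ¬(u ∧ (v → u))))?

0.17

v ∨ w = max(0.61, 0.83) = 0.83
¬(v ∨ w) = 1 − 0.83 = 0.17
v → u = min(1, 1 − 0.61 + 0.46) = min(1, 0.85) = 0.85
u ∧ (v → u) = min(0.46, 0.85) = 0.46
¬(u ∧ (v → u)) = 1 − 0.46 = 0.54
w ∨ ¬(u ∧ (v → u)) = max(0.83, 0.54) = 0.83
¬(v ∨ w) ∨ (w ∨ ¬(u ∧ (v → u))) = max(0.17, 0.83) = 0.83
¬(¬(v ∨ w) ∨ (w ∨ ¬(u ∧ (v → u)))) = 1 − 0.83 = 0.17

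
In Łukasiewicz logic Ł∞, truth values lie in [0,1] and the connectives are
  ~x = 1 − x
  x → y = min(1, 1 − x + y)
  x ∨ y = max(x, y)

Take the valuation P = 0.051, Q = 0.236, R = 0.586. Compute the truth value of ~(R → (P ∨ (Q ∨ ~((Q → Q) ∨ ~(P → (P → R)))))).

Q → Q = min(1, 1 − 0.236 + 0.236) = min(1, 1.000) = 1.000
P → R = min(1, 1 − 0.051 + 0.586) = min(1, 1.535) = 1.000
P → (P → R) = min(1, 1 − 0.051 + 1.000) = min(1, 1.949) = 1.000
~(P → (P → R)) = 1 − 1.000 = 0.000
(Q → Q) ∨ ~(P → (P → R)) = max(1.000, 0.000) = 1.000
~((Q → Q) ∨ ~(P → (P → R))) = 1 − 1.000 = 0.000
Q ∨ ~((Q → Q) ∨ ~(P → (P → R))) = max(0.236, 0.000) = 0.236
P ∨ (Q ∨ ~((Q → Q) ∨ ~(P → (P → R)))) = max(0.051, 0.236) = 0.236
R → (P ∨ (Q ∨ ~((Q → Q) ∨ ~(P → (P → R))))) = min(1, 1 − 0.586 + 0.236) = min(1, 0.650) = 0.650
~(R → (P ∨ (Q ∨ ~((Q → Q) ∨ ~(P → (P → R)))))) = 1 − 0.650 = 0.350

0.350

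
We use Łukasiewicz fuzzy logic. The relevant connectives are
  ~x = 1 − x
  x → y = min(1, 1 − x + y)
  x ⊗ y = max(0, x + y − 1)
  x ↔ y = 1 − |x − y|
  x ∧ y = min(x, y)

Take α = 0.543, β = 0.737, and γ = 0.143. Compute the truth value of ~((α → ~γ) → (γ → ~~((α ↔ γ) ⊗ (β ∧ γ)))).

0.143

~γ = 1 − 0.143 = 0.857
α → ~γ = min(1, 1 − 0.543 + 0.857) = min(1, 1.314) = 1.000
α ↔ γ = 1 − |0.543 − 0.143| = 1 − 0.400 = 0.600
β ∧ γ = min(0.737, 0.143) = 0.143
(α ↔ γ) ⊗ (β ∧ γ) = max(0, 0.600 + 0.143 − 1) = max(0, -0.257) = 0.000
~((α ↔ γ) ⊗ (β ∧ γ)) = 1 − 0.000 = 1.000
~~((α ↔ γ) ⊗ (β ∧ γ)) = 1 − 1.000 = 0.000
γ → ~~((α ↔ γ) ⊗ (β ∧ γ)) = min(1, 1 − 0.143 + 0.000) = min(1, 0.857) = 0.857
(α → ~γ) → (γ → ~~((α ↔ γ) ⊗ (β ∧ γ))) = min(1, 1 − 1.000 + 0.857) = min(1, 0.857) = 0.857
~((α → ~γ) → (γ → ~~((α ↔ γ) ⊗ (β ∧ γ)))) = 1 − 0.857 = 0.143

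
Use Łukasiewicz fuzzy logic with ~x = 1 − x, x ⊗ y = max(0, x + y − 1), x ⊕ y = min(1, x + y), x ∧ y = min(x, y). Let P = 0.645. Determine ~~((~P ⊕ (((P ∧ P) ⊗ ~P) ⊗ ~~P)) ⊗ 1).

0.355

~P = 1 − 0.645 = 0.355
P ∧ P = min(0.645, 0.645) = 0.645
(P ∧ P) ⊗ ~P = max(0, 0.645 + 0.355 − 1) = max(0, 0.000) = 0.000
~~P = 1 − 0.355 = 0.645
((P ∧ P) ⊗ ~P) ⊗ ~~P = max(0, 0.000 + 0.645 − 1) = max(0, -0.355) = 0.000
~P ⊕ (((P ∧ P) ⊗ ~P) ⊗ ~~P) = min(1, 0.355 + 0.000) = min(1, 0.355) = 0.355
(~P ⊕ (((P ∧ P) ⊗ ~P) ⊗ ~~P)) ⊗ 1 = max(0, 0.355 + 1.000 − 1) = max(0, 0.355) = 0.355
~((~P ⊕ (((P ∧ P) ⊗ ~P) ⊗ ~~P)) ⊗ 1) = 1 − 0.355 = 0.645
~~((~P ⊕ (((P ∧ P) ⊗ ~P) ⊗ ~~P)) ⊗ 1) = 1 − 0.645 = 0.355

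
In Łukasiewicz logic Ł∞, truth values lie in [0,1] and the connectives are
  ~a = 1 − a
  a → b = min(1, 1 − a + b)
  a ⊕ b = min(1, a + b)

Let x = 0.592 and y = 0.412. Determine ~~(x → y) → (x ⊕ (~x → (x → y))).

x → y = min(1, 1 − 0.592 + 0.412) = min(1, 0.820) = 0.820
~(x → y) = 1 − 0.820 = 0.180
~~(x → y) = 1 − 0.180 = 0.820
~x = 1 − 0.592 = 0.408
~x → (x → y) = min(1, 1 − 0.408 + 0.820) = min(1, 1.412) = 1.000
x ⊕ (~x → (x → y)) = min(1, 0.592 + 1.000) = min(1, 1.592) = 1.000
~~(x → y) → (x ⊕ (~x → (x → y))) = min(1, 1 − 0.820 + 1.000) = min(1, 1.180) = 1.000

1.000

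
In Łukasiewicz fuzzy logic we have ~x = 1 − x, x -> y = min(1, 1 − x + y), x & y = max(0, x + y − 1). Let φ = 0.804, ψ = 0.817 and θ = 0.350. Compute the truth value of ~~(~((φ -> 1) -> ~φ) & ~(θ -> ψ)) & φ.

0.000

φ -> 1 = min(1, 1 − 0.804 + 1.000) = min(1, 1.196) = 1.000
~φ = 1 − 0.804 = 0.196
(φ -> 1) -> ~φ = min(1, 1 − 1.000 + 0.196) = min(1, 0.196) = 0.196
~((φ -> 1) -> ~φ) = 1 − 0.196 = 0.804
θ -> ψ = min(1, 1 − 0.350 + 0.817) = min(1, 1.467) = 1.000
~(θ -> ψ) = 1 − 1.000 = 0.000
~((φ -> 1) -> ~φ) & ~(θ -> ψ) = max(0, 0.804 + 0.000 − 1) = max(0, -0.196) = 0.000
~(~((φ -> 1) -> ~φ) & ~(θ -> ψ)) = 1 − 0.000 = 1.000
~~(~((φ -> 1) -> ~φ) & ~(θ -> ψ)) = 1 − 1.000 = 0.000
~~(~((φ -> 1) -> ~φ) & ~(θ -> ψ)) & φ = max(0, 0.000 + 0.804 − 1) = max(0, -0.196) = 0.000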